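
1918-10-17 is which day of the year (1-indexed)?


Date: October 17, 1918
Days in months 1 through 9: 273
Plus 17 days in October

Day of year: 290


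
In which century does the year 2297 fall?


Century = (year - 1) // 100 + 1
= (2297 - 1) // 100 + 1
= 2296 // 100 + 1
= 22 + 1

23rd century


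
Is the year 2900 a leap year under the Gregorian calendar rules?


Gregorian leap year rule: divisible by 4, but not by 100, unless also by 400.
2900 is divisible by 100 but not 400 -> not a leap year

No


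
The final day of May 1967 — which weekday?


May 1967 has 31 days
Anchor: Jan 1, 1967. With p = 1967 - 1 = 1966: (p + p//4 - p//100 + p//400) mod 7 = (1966 + 491 - 19 + 4) mod 7 = 2442 mod 7 = 6 -> Sunday (Mon=0 ... Sun=6)
Days before May (Jan-Apr): 120; May 1 index = (6 + 120) mod 7 = 0 -> Monday
Last day offset: 31 - 1 = 30 days
Weekday index = (0 + 30) mod 7 = 2

Wednesday, May 31


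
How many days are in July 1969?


July 1969

31 days


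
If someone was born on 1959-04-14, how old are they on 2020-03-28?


Birth: 1959-04-14
Reference: 2020-03-28
Year difference: 2020 - 1959 = 61
Birthday not yet reached in 2020, subtract 1

60 years old


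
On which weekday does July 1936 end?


July 1936 has 31 days
Anchor: Jan 1, 1936. With p = 1936 - 1 = 1935: (p + p//4 - p//100 + p//400) mod 7 = (1935 + 483 - 19 + 4) mod 7 = 2403 mod 7 = 2 -> Wednesday (Mon=0 ... Sun=6)
Days before July (Jan-Jun): 182; July 1 index = (2 + 182) mod 7 = 2 -> Wednesday
Last day offset: 31 - 1 = 30 days
Weekday index = (2 + 30) mod 7 = 4

Friday, July 31


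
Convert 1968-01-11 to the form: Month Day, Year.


ISO 1968-01-11 parses as year=1968, month=01, day=11
Month 1 -> January

January 11, 1968


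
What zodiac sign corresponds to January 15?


Date: January 15
Conventional tropical zodiac dates: Capricorn from December 22 onward; Aquarius starts January 20
January 15 falls within the Capricorn range

Capricorn


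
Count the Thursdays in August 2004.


August 2004 has 31 days
Anchor: Jan 1, 2004. With p = 2004 - 1 = 2003: (p + p//4 - p//100 + p//400) mod 7 = (2003 + 500 - 20 + 5) mod 7 = 2488 mod 7 = 3 -> Thursday (Mon=0 ... Sun=6)
Days before August (Jan-Jul): 213; August 1 index = (3 + 213) mod 7 = 6 -> Sunday
First Thursday is August 5
Thursdays: 5, 12, 19, 26

4 Thursdays


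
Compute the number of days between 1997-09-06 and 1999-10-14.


From 1997-09-06 to 1999-10-14
1997-09-06: days before September = 31 + 28 + 31 + 30 + 31 + 30 + 31 + 31 = 243 (1997 is not a leap year); day of year = 243 + 6 = 249
1999-10-14: days before October = 31 + 28 + 31 + 30 + 31 + 30 + 31 + 31 + 30 = 273 (1999 is not a leap year); day of year = 273 + 14 = 287
Rest of 1997: 365 - 249 = 116
Full years 1998 (365): 365
Total = 116 + 365 + 287 = 768

768 days


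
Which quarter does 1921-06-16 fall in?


Month: June (month 6)
Q1: Jan-Mar, Q2: Apr-Jun, Q3: Jul-Sep, Q4: Oct-Dec

Q2


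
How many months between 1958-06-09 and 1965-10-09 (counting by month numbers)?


From June 1958 to October 1965
7 years * 12 = 84 months, plus 4 months = 88

88 months


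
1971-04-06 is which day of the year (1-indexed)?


Date: April 6, 1971
Days in months 1 through 3: 90
Plus 6 days in April

Day of year: 96


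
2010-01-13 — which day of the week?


Date: January 13, 2010
Anchor: Jan 1, 2010. With p = 2010 - 1 = 2009: (p + p//4 - p//100 + p//400) mod 7 = (2009 + 502 - 20 + 5) mod 7 = 2496 mod 7 = 4 -> Friday (Mon=0 ... Sun=6)
Days into year = 13 - 1 = 12
Weekday index = (4 + 12) mod 7 = 2

Day of the week: Wednesday


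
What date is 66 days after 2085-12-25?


Start: 2085-12-25, add 66 days
December 2085 has 31 days: 31 - 25 = 6 days to December 31 -> 60 left
January 2086 has 31 days -> 29 left
February 2086 has 28 days -> 1 left
March 2086: 1 <= 31 -> lands on March 1

Result: 2086-03-01


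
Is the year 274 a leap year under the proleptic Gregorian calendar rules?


Gregorian leap year rule: divisible by 4, but not by 100, unless also by 400.
274 is not divisible by 4 -> not a leap year

No


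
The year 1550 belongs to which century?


Century = (year - 1) // 100 + 1
= (1550 - 1) // 100 + 1
= 1549 // 100 + 1
= 15 + 1

16th century


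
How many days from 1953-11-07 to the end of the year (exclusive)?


Day of year: 311 of 365
Remaining = 365 - 311

54 days


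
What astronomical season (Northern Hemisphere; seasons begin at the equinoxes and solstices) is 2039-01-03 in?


Date: January 3
Astronomical Winter (approx.; exact equinox/solstice day varies by year): December 21 to March 19
January 3 falls within the Winter window

Winter


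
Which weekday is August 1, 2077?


Target: August 1, 2077
Anchor: Jan 1, 2077. With p = 2077 - 1 = 2076: (p + p//4 - p//100 + p//400) mod 7 = (2076 + 519 - 20 + 5) mod 7 = 2580 mod 7 = 4 -> Friday (Mon=0 ... Sun=6)
Days before August (Jan-Jul): 212 days
Weekday index = (4 + 212) mod 7 = 6

Sunday


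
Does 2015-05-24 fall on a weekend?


Anchor: Jan 1, 2015. With p = 2015 - 1 = 2014: (p + p//4 - p//100 + p//400) mod 7 = (2014 + 503 - 20 + 5) mod 7 = 2502 mod 7 = 3 -> Thursday (Mon=0 ... Sun=6)
Day of year: 144; offset = 143
Weekday index = (3 + 143) mod 7 = 6 -> Sunday
Weekend days: Saturday, Sunday

Yes


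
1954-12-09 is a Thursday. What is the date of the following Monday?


Current: Thursday
Target: Monday
Days ahead: 4

Next Monday: 1954-12-13


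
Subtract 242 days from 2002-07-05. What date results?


Start: 2002-07-05, subtract 242 days
Back 5 days from July 5 reaches June 30, 2002 -> 237 left
June 2002 has 30 days -> back to May 31, 2002 -> 207 left
May 2002 has 31 days -> back to April 30, 2002 -> 176 left
April 2002 has 30 days -> back to March 31, 2002 -> 146 left
March 2002 has 31 days -> back to February 28, 2002 -> 115 left
February 2002 has 28 days -> back to January 31, 2002 -> 87 left
January 2002 has 31 days -> back to December 31, 2001 -> 56 left
December 2001 has 31 days -> back to November 30, 2001 -> 25 left
November 2001: 30 - 25 = 5 -> lands on November 5

Result: 2001-11-05


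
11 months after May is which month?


May is month 5
5 + 11 = 16; wrap: 16 - 12 = 4

April


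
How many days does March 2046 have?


March 2046

31 days


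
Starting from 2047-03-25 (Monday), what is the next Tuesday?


Current: Monday
Target: Tuesday
Days ahead: 1

Next Tuesday: 2047-03-26


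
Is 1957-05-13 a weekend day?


Anchor: Jan 1, 1957. With p = 1957 - 1 = 1956: (p + p//4 - p//100 + p//400) mod 7 = (1956 + 489 - 19 + 4) mod 7 = 2430 mod 7 = 1 -> Tuesday (Mon=0 ... Sun=6)
Day of year: 133; offset = 132
Weekday index = (1 + 132) mod 7 = 0 -> Monday
Weekend days: Saturday, Sunday

No


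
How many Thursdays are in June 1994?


June 1994 has 30 days
Anchor: Jan 1, 1994. With p = 1994 - 1 = 1993: (p + p//4 - p//100 + p//400) mod 7 = (1993 + 498 - 19 + 4) mod 7 = 2476 mod 7 = 5 -> Saturday (Mon=0 ... Sun=6)
Days before June (Jan-May): 151; June 1 index = (5 + 151) mod 7 = 2 -> Wednesday
First Thursday is June 2
Thursdays: 2, 9, 16, 23, 30

5 Thursdays


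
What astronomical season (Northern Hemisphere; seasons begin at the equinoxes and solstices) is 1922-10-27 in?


Date: October 27
Astronomical Autumn (approx.; exact equinox/solstice day varies by year): September 22 to December 20
October 27 falls within the Autumn window

Autumn


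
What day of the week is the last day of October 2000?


October 2000 has 31 days
Anchor: Jan 1, 2000. With p = 2000 - 1 = 1999: (p + p//4 - p//100 + p//400) mod 7 = (1999 + 499 - 19 + 4) mod 7 = 2483 mod 7 = 5 -> Saturday (Mon=0 ... Sun=6)
Days before October (Jan-Sep): 274; October 1 index = (5 + 274) mod 7 = 6 -> Sunday
Last day offset: 31 - 1 = 30 days
Weekday index = (6 + 30) mod 7 = 1

Tuesday, October 31


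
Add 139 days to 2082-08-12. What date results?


Start: 2082-08-12, add 139 days
August 2082 has 31 days: 31 - 12 = 19 days to August 31 -> 120 left
September 2082 has 30 days -> 90 left
October 2082 has 31 days -> 59 left
November 2082 has 30 days -> 29 left
December 2082: 29 <= 31 -> lands on December 29

Result: 2082-12-29


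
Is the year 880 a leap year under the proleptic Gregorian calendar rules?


Gregorian leap year rule: divisible by 4, but not by 100, unless also by 400.
880 is divisible by 4 but not 100 -> leap year

Yes


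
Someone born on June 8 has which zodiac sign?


Date: June 8
Conventional tropical zodiac dates: Gemini from May 21 onward; Cancer starts June 21
June 8 falls within the Gemini range

Gemini


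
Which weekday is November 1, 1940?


Target: November 1, 1940
Anchor: Jan 1, 1940. With p = 1940 - 1 = 1939: (p + p//4 - p//100 + p//400) mod 7 = (1939 + 484 - 19 + 4) mod 7 = 2408 mod 7 = 0 -> Monday (Mon=0 ... Sun=6)
Days before November (Jan-Oct): 305 days
Weekday index = (0 + 305) mod 7 = 4

Friday


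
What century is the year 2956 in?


Century = (year - 1) // 100 + 1
= (2956 - 1) // 100 + 1
= 2955 // 100 + 1
= 29 + 1

30th century


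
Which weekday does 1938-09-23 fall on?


Date: September 23, 1938
Anchor: Jan 1, 1938. With p = 1938 - 1 = 1937: (p + p//4 - p//100 + p//400) mod 7 = (1937 + 484 - 19 + 4) mod 7 = 2406 mod 7 = 5 -> Saturday (Mon=0 ... Sun=6)
Days before September (Jan-Aug): 243; offset = 243 + 23 - 1 = 265
Weekday index = (5 + 265) mod 7 = 4

Day of the week: Friday


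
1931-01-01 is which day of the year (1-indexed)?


Date: January 1, 1931
No months before January
Plus 1 days in January

Day of year: 1


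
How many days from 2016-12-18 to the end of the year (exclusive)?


Day of year: 353 of 366
Remaining = 366 - 353

13 days


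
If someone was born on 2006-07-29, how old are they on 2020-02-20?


Birth: 2006-07-29
Reference: 2020-02-20
Year difference: 2020 - 2006 = 14
Birthday not yet reached in 2020, subtract 1

13 years old


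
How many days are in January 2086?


January 2086

31 days


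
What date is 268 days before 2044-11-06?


Start: 2044-11-06, subtract 268 days
Back 6 days from November 6 reaches October 31, 2044 -> 262 left
October 2044 has 31 days -> back to September 30, 2044 -> 231 left
September 2044 has 30 days -> back to August 31, 2044 -> 201 left
August 2044 has 31 days -> back to July 31, 2044 -> 170 left
July 2044 has 31 days -> back to June 30, 2044 -> 139 left
June 2044 has 30 days -> back to May 31, 2044 -> 109 left
May 2044 has 31 days -> back to April 30, 2044 -> 78 left
April 2044 has 30 days -> back to March 31, 2044 -> 48 left
March 2044 has 31 days -> back to February 29, 2044 -> 17 left
February 2044: 29 - 17 = 12 -> lands on February 12

Result: 2044-02-12


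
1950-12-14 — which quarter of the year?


Month: December (month 12)
Q1: Jan-Mar, Q2: Apr-Jun, Q3: Jul-Sep, Q4: Oct-Dec

Q4


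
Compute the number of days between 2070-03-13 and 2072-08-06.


From 2070-03-13 to 2072-08-06
2070-03-13: days before March = 31 + 28 = 59 (2070 is not a leap year); day of year = 59 + 13 = 72
2072-08-06: days before August = 31 + 29 + 31 + 30 + 31 + 30 + 31 = 213 (2072 is a leap year); day of year = 213 + 6 = 219
Rest of 2070: 365 - 72 = 293
Full years 2071 (365): 365
Total = 293 + 365 + 219 = 877

877 days


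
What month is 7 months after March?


March is month 3
3 + 7 = 10

October


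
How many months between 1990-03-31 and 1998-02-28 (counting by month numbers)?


From March 1990 to February 1998
8 years * 12 = 96 months, minus 1 month = 95

95 months


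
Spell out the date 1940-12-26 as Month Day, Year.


ISO 1940-12-26 parses as year=1940, month=12, day=26
Month 12 -> December

December 26, 1940


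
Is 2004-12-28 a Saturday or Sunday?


Anchor: Jan 1, 2004. With p = 2004 - 1 = 2003: (p + p//4 - p//100 + p//400) mod 7 = (2003 + 500 - 20 + 5) mod 7 = 2488 mod 7 = 3 -> Thursday (Mon=0 ... Sun=6)
Day of year: 363; offset = 362
Weekday index = (3 + 362) mod 7 = 1 -> Tuesday
Weekend days: Saturday, Sunday

No


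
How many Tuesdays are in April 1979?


April 1979 has 30 days
Anchor: Jan 1, 1979. With p = 1979 - 1 = 1978: (p + p//4 - p//100 + p//400) mod 7 = (1978 + 494 - 19 + 4) mod 7 = 2457 mod 7 = 0 -> Monday (Mon=0 ... Sun=6)
Days before April (Jan-Mar): 90; April 1 index = (0 + 90) mod 7 = 6 -> Sunday
First Tuesday is April 3
Tuesdays: 3, 10, 17, 24

4 Tuesdays


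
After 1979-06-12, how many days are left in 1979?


Day of year: 163 of 365
Remaining = 365 - 163

202 days


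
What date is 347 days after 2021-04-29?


Start: 2021-04-29, add 347 days
April 2021 has 30 days: 30 - 29 = 1 day to April 30 -> 346 left
May 2021 has 31 days -> 315 left
June 2021 has 30 days -> 285 left
July 2021 has 31 days -> 254 left
August 2021 has 31 days -> 223 left
September 2021 has 30 days -> 193 left
October 2021 has 31 days -> 162 left
November 2021 has 30 days -> 132 left
December 2021 has 31 days -> 101 left
January 2022 has 31 days -> 70 left
February 2022 has 28 days -> 42 left
March 2022 has 31 days -> 11 left
April 2022: 11 <= 30 -> lands on April 11

Result: 2022-04-11


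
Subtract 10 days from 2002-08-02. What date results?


Start: 2002-08-02, subtract 10 days
Back 2 days from August 2 reaches July 31, 2002 -> 8 left
July 2002: 31 - 8 = 23 -> lands on July 23

Result: 2002-07-23


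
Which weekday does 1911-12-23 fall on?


Date: December 23, 1911
Anchor: Jan 1, 1911. With p = 1911 - 1 = 1910: (p + p//4 - p//100 + p//400) mod 7 = (1910 + 477 - 19 + 4) mod 7 = 2372 mod 7 = 6 -> Sunday (Mon=0 ... Sun=6)
Days before December (Jan-Nov): 334; offset = 334 + 23 - 1 = 356
Weekday index = (6 + 356) mod 7 = 5

Day of the week: Saturday


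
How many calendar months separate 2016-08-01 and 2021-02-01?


From August 2016 to February 2021
5 years * 12 = 60 months, minus 6 months = 54

54 months


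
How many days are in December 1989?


December 1989

31 days


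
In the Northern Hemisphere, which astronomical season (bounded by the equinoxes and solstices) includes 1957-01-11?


Date: January 11
Astronomical Winter (approx.; exact equinox/solstice day varies by year): December 21 to March 19
January 11 falls within the Winter window

Winter


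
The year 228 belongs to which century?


Century = (year - 1) // 100 + 1
= (228 - 1) // 100 + 1
= 227 // 100 + 1
= 2 + 1

3rd century


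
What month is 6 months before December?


December is month 12
12 - 6 = 6

June


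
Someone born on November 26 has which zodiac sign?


Date: November 26
Conventional tropical zodiac dates: Sagittarius from November 22 onward; Capricorn starts December 22
November 26 falls within the Sagittarius range

Sagittarius


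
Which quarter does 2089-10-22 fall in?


Month: October (month 10)
Q1: Jan-Mar, Q2: Apr-Jun, Q3: Jul-Sep, Q4: Oct-Dec

Q4


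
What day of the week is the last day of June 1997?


June 1997 has 30 days
Anchor: Jan 1, 1997. With p = 1997 - 1 = 1996: (p + p//4 - p//100 + p//400) mod 7 = (1996 + 499 - 19 + 4) mod 7 = 2480 mod 7 = 2 -> Wednesday (Mon=0 ... Sun=6)
Days before June (Jan-May): 151; June 1 index = (2 + 151) mod 7 = 6 -> Sunday
Last day offset: 30 - 1 = 29 days
Weekday index = (6 + 29) mod 7 = 0

Monday, June 30


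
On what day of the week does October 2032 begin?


Target: October 1, 2032
Anchor: Jan 1, 2032. With p = 2032 - 1 = 2031: (p + p//4 - p//100 + p//400) mod 7 = (2031 + 507 - 20 + 5) mod 7 = 2523 mod 7 = 3 -> Thursday (Mon=0 ... Sun=6)
Days before October (Jan-Sep): 274 days
Weekday index = (3 + 274) mod 7 = 4

Friday


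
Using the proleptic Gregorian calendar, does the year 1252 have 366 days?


Gregorian leap year rule: divisible by 4, but not by 100, unless also by 400.
1252 is divisible by 4 but not 100 -> leap year

Yes


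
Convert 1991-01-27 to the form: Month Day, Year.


ISO 1991-01-27 parses as year=1991, month=01, day=27
Month 1 -> January

January 27, 1991


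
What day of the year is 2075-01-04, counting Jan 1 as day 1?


Date: January 4, 2075
No months before January
Plus 4 days in January

Day of year: 4


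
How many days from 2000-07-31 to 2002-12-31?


From 2000-07-31 to 2002-12-31
2000-07-31: days before July = 31 + 29 + 31 + 30 + 31 + 30 = 182 (2000 is a leap year); day of year = 182 + 31 = 213
2002-12-31: days before December = 31 + 28 + 31 + 30 + 31 + 30 + 31 + 31 + 30 + 31 + 30 = 334 (2002 is not a leap year); day of year = 334 + 31 = 365
Rest of 2000: 366 - 213 = 153
Full years 2001 (365): 365
Total = 153 + 365 + 365 = 883

883 days


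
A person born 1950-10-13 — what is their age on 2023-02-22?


Birth: 1950-10-13
Reference: 2023-02-22
Year difference: 2023 - 1950 = 73
Birthday not yet reached in 2023, subtract 1

72 years old


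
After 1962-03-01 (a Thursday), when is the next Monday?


Current: Thursday
Target: Monday
Days ahead: 4

Next Monday: 1962-03-05


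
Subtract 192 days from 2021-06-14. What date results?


Start: 2021-06-14, subtract 192 days
Back 14 days from June 14 reaches May 31, 2021 -> 178 left
May 2021 has 31 days -> back to April 30, 2021 -> 147 left
April 2021 has 30 days -> back to March 31, 2021 -> 117 left
March 2021 has 31 days -> back to February 28, 2021 -> 86 left
February 2021 has 28 days -> back to January 31, 2021 -> 58 left
January 2021 has 31 days -> back to December 31, 2020 -> 27 left
December 2020: 31 - 27 = 4 -> lands on December 4

Result: 2020-12-04


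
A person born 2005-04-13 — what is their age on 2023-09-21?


Birth: 2005-04-13
Reference: 2023-09-21
Year difference: 2023 - 2005 = 18

18 years old


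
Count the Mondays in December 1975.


December 1975 has 31 days
Anchor: Jan 1, 1975. With p = 1975 - 1 = 1974: (p + p//4 - p//100 + p//400) mod 7 = (1974 + 493 - 19 + 4) mod 7 = 2452 mod 7 = 2 -> Wednesday (Mon=0 ... Sun=6)
Days before December (Jan-Nov): 334; December 1 index = (2 + 334) mod 7 = 0 -> Monday
First Monday is December 1
Mondays: 1, 8, 15, 22, 29

5 Mondays


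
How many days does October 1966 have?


October 1966

31 days


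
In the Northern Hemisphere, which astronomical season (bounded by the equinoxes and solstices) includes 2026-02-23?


Date: February 23
Astronomical Winter (approx.; exact equinox/solstice day varies by year): December 21 to March 19
February 23 falls within the Winter window

Winter


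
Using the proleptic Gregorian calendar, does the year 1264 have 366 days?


Gregorian leap year rule: divisible by 4, but not by 100, unless also by 400.
1264 is divisible by 4 but not 100 -> leap year

Yes


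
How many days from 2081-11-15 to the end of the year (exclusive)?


Day of year: 319 of 365
Remaining = 365 - 319

46 days


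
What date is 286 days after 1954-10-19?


Start: 1954-10-19, add 286 days
October 1954 has 31 days: 31 - 19 = 12 days to October 31 -> 274 left
November 1954 has 30 days -> 244 left
December 1954 has 31 days -> 213 left
January 1955 has 31 days -> 182 left
February 1955 has 28 days -> 154 left
March 1955 has 31 days -> 123 left
April 1955 has 30 days -> 93 left
May 1955 has 31 days -> 62 left
June 1955 has 30 days -> 32 left
July 1955 has 31 days -> 1 left
August 1955: 1 <= 31 -> lands on August 1

Result: 1955-08-01


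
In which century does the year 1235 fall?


Century = (year - 1) // 100 + 1
= (1235 - 1) // 100 + 1
= 1234 // 100 + 1
= 12 + 1

13th century


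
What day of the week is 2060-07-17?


Date: July 17, 2060
Anchor: Jan 1, 2060. With p = 2060 - 1 = 2059: (p + p//4 - p//100 + p//400) mod 7 = (2059 + 514 - 20 + 5) mod 7 = 2558 mod 7 = 3 -> Thursday (Mon=0 ... Sun=6)
Days before July (Jan-Jun): 182; offset = 182 + 17 - 1 = 198
Weekday index = (3 + 198) mod 7 = 5

Day of the week: Saturday


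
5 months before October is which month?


October is month 10
10 - 5 = 5

May


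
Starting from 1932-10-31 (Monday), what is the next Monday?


Current: Monday
Target: Monday
Days ahead: 7

Next Monday: 1932-11-07


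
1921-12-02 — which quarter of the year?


Month: December (month 12)
Q1: Jan-Mar, Q2: Apr-Jun, Q3: Jul-Sep, Q4: Oct-Dec

Q4


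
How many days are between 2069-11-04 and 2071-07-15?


From 2069-11-04 to 2071-07-15
2069-11-04: days before November = 31 + 28 + 31 + 30 + 31 + 30 + 31 + 31 + 30 + 31 = 304 (2069 is not a leap year); day of year = 304 + 4 = 308
2071-07-15: days before July = 31 + 28 + 31 + 30 + 31 + 30 = 181 (2071 is not a leap year); day of year = 181 + 15 = 196
Rest of 2069: 365 - 308 = 57
Full years 2070 (365): 365
Total = 57 + 365 + 196 = 618

618 days


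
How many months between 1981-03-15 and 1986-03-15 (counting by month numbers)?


From March 1981 to March 1986
5 years * 12 = 60 months = 60

60 months


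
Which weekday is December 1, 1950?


Target: December 1, 1950
Anchor: Jan 1, 1950. With p = 1950 - 1 = 1949: (p + p//4 - p//100 + p//400) mod 7 = (1949 + 487 - 19 + 4) mod 7 = 2421 mod 7 = 6 -> Sunday (Mon=0 ... Sun=6)
Days before December (Jan-Nov): 334 days
Weekday index = (6 + 334) mod 7 = 4

Friday


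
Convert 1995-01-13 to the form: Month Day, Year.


ISO 1995-01-13 parses as year=1995, month=01, day=13
Month 1 -> January

January 13, 1995


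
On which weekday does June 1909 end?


June 1909 has 30 days
Anchor: Jan 1, 1909. With p = 1909 - 1 = 1908: (p + p//4 - p//100 + p//400) mod 7 = (1908 + 477 - 19 + 4) mod 7 = 2370 mod 7 = 4 -> Friday (Mon=0 ... Sun=6)
Days before June (Jan-May): 151; June 1 index = (4 + 151) mod 7 = 1 -> Tuesday
Last day offset: 30 - 1 = 29 days
Weekday index = (1 + 29) mod 7 = 2

Wednesday, June 30


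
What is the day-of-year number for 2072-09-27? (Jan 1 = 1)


Date: September 27, 2072
Days in months 1 through 8: 244
Plus 27 days in September

Day of year: 271


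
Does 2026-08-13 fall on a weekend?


Anchor: Jan 1, 2026. With p = 2026 - 1 = 2025: (p + p//4 - p//100 + p//400) mod 7 = (2025 + 506 - 20 + 5) mod 7 = 2516 mod 7 = 3 -> Thursday (Mon=0 ... Sun=6)
Day of year: 225; offset = 224
Weekday index = (3 + 224) mod 7 = 3 -> Thursday
Weekend days: Saturday, Sunday

No


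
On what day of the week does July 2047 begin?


Target: July 1, 2047
Anchor: Jan 1, 2047. With p = 2047 - 1 = 2046: (p + p//4 - p//100 + p//400) mod 7 = (2046 + 511 - 20 + 5) mod 7 = 2542 mod 7 = 1 -> Tuesday (Mon=0 ... Sun=6)
Days before July (Jan-Jun): 181 days
Weekday index = (1 + 181) mod 7 = 0

Monday


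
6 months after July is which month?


July is month 7
7 + 6 = 13; wrap: 13 - 12 = 1

January


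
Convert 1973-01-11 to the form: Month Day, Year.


ISO 1973-01-11 parses as year=1973, month=01, day=11
Month 1 -> January

January 11, 1973


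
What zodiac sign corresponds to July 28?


Date: July 28
Conventional tropical zodiac dates: Leo from July 23 onward; Virgo starts August 23
July 28 falls within the Leo range

Leo


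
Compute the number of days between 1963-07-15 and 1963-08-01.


From 1963-07-15 to 1963-08-01
1963-07-15: days before July = 31 + 28 + 31 + 30 + 31 + 30 = 181 (1963 is not a leap year); day of year = 181 + 15 = 196
1963-08-01: days before August = 31 + 28 + 31 + 30 + 31 + 30 + 31 = 212 (1963 is not a leap year); day of year = 212 + 1 = 213
Same year: 213 - 196 = 17

17 days


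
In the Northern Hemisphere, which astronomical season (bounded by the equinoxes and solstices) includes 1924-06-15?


Date: June 15
Astronomical Spring (approx.; exact equinox/solstice day varies by year): March 20 to June 20
June 15 falls within the Spring window

Spring


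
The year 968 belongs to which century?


Century = (year - 1) // 100 + 1
= (968 - 1) // 100 + 1
= 967 // 100 + 1
= 9 + 1

10th century


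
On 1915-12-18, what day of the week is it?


Date: December 18, 1915
Anchor: Jan 1, 1915. With p = 1915 - 1 = 1914: (p + p//4 - p//100 + p//400) mod 7 = (1914 + 478 - 19 + 4) mod 7 = 2377 mod 7 = 4 -> Friday (Mon=0 ... Sun=6)
Days before December (Jan-Nov): 334; offset = 334 + 18 - 1 = 351
Weekday index = (4 + 351) mod 7 = 5

Day of the week: Saturday


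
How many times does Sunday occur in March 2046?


March 2046 has 31 days
Anchor: Jan 1, 2046. With p = 2046 - 1 = 2045: (p + p//4 - p//100 + p//400) mod 7 = (2045 + 511 - 20 + 5) mod 7 = 2541 mod 7 = 0 -> Monday (Mon=0 ... Sun=6)
Days before March (Jan-Feb): 59; March 1 index = (0 + 59) mod 7 = 3 -> Thursday
First Sunday is March 4
Sundays: 4, 11, 18, 25

4 Sundays


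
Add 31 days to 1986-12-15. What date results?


Start: 1986-12-15, add 31 days
December 1986 has 31 days: 31 - 15 = 16 days to December 31 -> 15 left
January 1987: 15 <= 31 -> lands on January 15

Result: 1987-01-15


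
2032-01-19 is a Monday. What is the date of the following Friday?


Current: Monday
Target: Friday
Days ahead: 4

Next Friday: 2032-01-23


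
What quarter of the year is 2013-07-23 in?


Month: July (month 7)
Q1: Jan-Mar, Q2: Apr-Jun, Q3: Jul-Sep, Q4: Oct-Dec

Q3


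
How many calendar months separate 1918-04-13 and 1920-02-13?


From April 1918 to February 1920
2 years * 12 = 24 months, minus 2 months = 22

22 months


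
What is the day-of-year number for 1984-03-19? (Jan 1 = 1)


Date: March 19, 1984
Days in months 1 through 2: 60
Plus 19 days in March

Day of year: 79


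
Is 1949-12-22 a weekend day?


Anchor: Jan 1, 1949. With p = 1949 - 1 = 1948: (p + p//4 - p//100 + p//400) mod 7 = (1948 + 487 - 19 + 4) mod 7 = 2420 mod 7 = 5 -> Saturday (Mon=0 ... Sun=6)
Day of year: 356; offset = 355
Weekday index = (5 + 355) mod 7 = 3 -> Thursday
Weekend days: Saturday, Sunday

No


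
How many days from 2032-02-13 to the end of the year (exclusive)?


Day of year: 44 of 366
Remaining = 366 - 44

322 days


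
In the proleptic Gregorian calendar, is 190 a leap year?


Gregorian leap year rule: divisible by 4, but not by 100, unless also by 400.
190 is not divisible by 4 -> not a leap year

No


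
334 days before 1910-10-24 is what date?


Start: 1910-10-24, subtract 334 days
Back 24 days from October 24 reaches September 30, 1910 -> 310 left
September 1910 has 30 days -> back to August 31, 1910 -> 280 left
August 1910 has 31 days -> back to July 31, 1910 -> 249 left
July 1910 has 31 days -> back to June 30, 1910 -> 218 left
June 1910 has 30 days -> back to May 31, 1910 -> 188 left
May 1910 has 31 days -> back to April 30, 1910 -> 157 left
April 1910 has 30 days -> back to March 31, 1910 -> 127 left
March 1910 has 31 days -> back to February 28, 1910 -> 96 left
February 1910 has 28 days -> back to January 31, 1910 -> 68 left
January 1910 has 31 days -> back to December 31, 1909 -> 37 left
December 1909 has 31 days -> back to November 30, 1909 -> 6 left
November 1909: 30 - 6 = 24 -> lands on November 24

Result: 1909-11-24


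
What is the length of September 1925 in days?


September 1925

30 days


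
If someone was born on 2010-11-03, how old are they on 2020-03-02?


Birth: 2010-11-03
Reference: 2020-03-02
Year difference: 2020 - 2010 = 10
Birthday not yet reached in 2020, subtract 1

9 years old


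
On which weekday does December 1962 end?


December 1962 has 31 days
Anchor: Jan 1, 1962. With p = 1962 - 1 = 1961: (p + p//4 - p//100 + p//400) mod 7 = (1961 + 490 - 19 + 4) mod 7 = 2436 mod 7 = 0 -> Monday (Mon=0 ... Sun=6)
Days before December (Jan-Nov): 334; December 1 index = (0 + 334) mod 7 = 5 -> Saturday
Last day offset: 31 - 1 = 30 days
Weekday index = (5 + 30) mod 7 = 0

Monday, December 31


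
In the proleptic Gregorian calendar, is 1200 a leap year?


Gregorian leap year rule: divisible by 4, but not by 100, unless also by 400.
1200 is divisible by 400 -> leap year

Yes


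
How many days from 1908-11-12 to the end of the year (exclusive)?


Day of year: 317 of 366
Remaining = 366 - 317

49 days


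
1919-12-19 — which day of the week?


Date: December 19, 1919
Anchor: Jan 1, 1919. With p = 1919 - 1 = 1918: (p + p//4 - p//100 + p//400) mod 7 = (1918 + 479 - 19 + 4) mod 7 = 2382 mod 7 = 2 -> Wednesday (Mon=0 ... Sun=6)
Days before December (Jan-Nov): 334; offset = 334 + 19 - 1 = 352
Weekday index = (2 + 352) mod 7 = 4

Day of the week: Friday


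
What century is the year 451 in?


Century = (year - 1) // 100 + 1
= (451 - 1) // 100 + 1
= 450 // 100 + 1
= 4 + 1

5th century


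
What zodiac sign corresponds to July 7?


Date: July 7
Conventional tropical zodiac dates: Cancer from June 21 onward; Leo starts July 23
July 7 falls within the Cancer range

Cancer


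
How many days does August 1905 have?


August 1905

31 days


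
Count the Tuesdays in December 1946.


December 1946 has 31 days
Anchor: Jan 1, 1946. With p = 1946 - 1 = 1945: (p + p//4 - p//100 + p//400) mod 7 = (1945 + 486 - 19 + 4) mod 7 = 2416 mod 7 = 1 -> Tuesday (Mon=0 ... Sun=6)
Days before December (Jan-Nov): 334; December 1 index = (1 + 334) mod 7 = 6 -> Sunday
First Tuesday is December 3
Tuesdays: 3, 10, 17, 24, 31

5 Tuesdays


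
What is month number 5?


Month 5 of 12

May


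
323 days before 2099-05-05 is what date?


Start: 2099-05-05, subtract 323 days
Back 5 days from May 5 reaches April 30, 2099 -> 318 left
April 2099 has 30 days -> back to March 31, 2099 -> 288 left
March 2099 has 31 days -> back to February 28, 2099 -> 257 left
February 2099 has 28 days -> back to January 31, 2099 -> 229 left
January 2099 has 31 days -> back to December 31, 2098 -> 198 left
December 2098 has 31 days -> back to November 30, 2098 -> 167 left
November 2098 has 30 days -> back to October 31, 2098 -> 137 left
October 2098 has 31 days -> back to September 30, 2098 -> 106 left
September 2098 has 30 days -> back to August 31, 2098 -> 76 left
August 2098 has 31 days -> back to July 31, 2098 -> 45 left
July 2098 has 31 days -> back to June 30, 2098 -> 14 left
June 2098: 30 - 14 = 16 -> lands on June 16

Result: 2098-06-16


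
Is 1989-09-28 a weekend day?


Anchor: Jan 1, 1989. With p = 1989 - 1 = 1988: (p + p//4 - p//100 + p//400) mod 7 = (1988 + 497 - 19 + 4) mod 7 = 2470 mod 7 = 6 -> Sunday (Mon=0 ... Sun=6)
Day of year: 271; offset = 270
Weekday index = (6 + 270) mod 7 = 3 -> Thursday
Weekend days: Saturday, Sunday

No


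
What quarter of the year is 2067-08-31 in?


Month: August (month 8)
Q1: Jan-Mar, Q2: Apr-Jun, Q3: Jul-Sep, Q4: Oct-Dec

Q3


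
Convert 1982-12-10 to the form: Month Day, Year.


ISO 1982-12-10 parses as year=1982, month=12, day=10
Month 12 -> December

December 10, 1982


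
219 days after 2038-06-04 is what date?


Start: 2038-06-04, add 219 days
June 2038 has 30 days: 30 - 4 = 26 days to June 30 -> 193 left
July 2038 has 31 days -> 162 left
August 2038 has 31 days -> 131 left
September 2038 has 30 days -> 101 left
October 2038 has 31 days -> 70 left
November 2038 has 30 days -> 40 left
December 2038 has 31 days -> 9 left
January 2039: 9 <= 31 -> lands on January 9

Result: 2039-01-09


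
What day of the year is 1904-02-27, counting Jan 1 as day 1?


Date: February 27, 1904
Days in months 1 through 1: 31
Plus 27 days in February

Day of year: 58


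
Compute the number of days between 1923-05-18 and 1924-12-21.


From 1923-05-18 to 1924-12-21
1923-05-18: days before May = 31 + 28 + 31 + 30 = 120 (1923 is not a leap year); day of year = 120 + 18 = 138
1924-12-21: days before December = 31 + 29 + 31 + 30 + 31 + 30 + 31 + 31 + 30 + 31 + 30 = 335 (1924 is a leap year); day of year = 335 + 21 = 356
Rest of 1923: 365 - 138 = 227
Total = 227 + 356 = 583

583 days


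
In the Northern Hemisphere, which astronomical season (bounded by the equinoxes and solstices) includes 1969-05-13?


Date: May 13
Astronomical Spring (approx.; exact equinox/solstice day varies by year): March 20 to June 20
May 13 falls within the Spring window

Spring


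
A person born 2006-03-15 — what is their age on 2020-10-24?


Birth: 2006-03-15
Reference: 2020-10-24
Year difference: 2020 - 2006 = 14

14 years old


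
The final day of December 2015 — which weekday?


December 2015 has 31 days
Anchor: Jan 1, 2015. With p = 2015 - 1 = 2014: (p + p//4 - p//100 + p//400) mod 7 = (2014 + 503 - 20 + 5) mod 7 = 2502 mod 7 = 3 -> Thursday (Mon=0 ... Sun=6)
Days before December (Jan-Nov): 334; December 1 index = (3 + 334) mod 7 = 1 -> Tuesday
Last day offset: 31 - 1 = 30 days
Weekday index = (1 + 30) mod 7 = 3

Thursday, December 31


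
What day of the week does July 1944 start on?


Target: July 1, 1944
Anchor: Jan 1, 1944. With p = 1944 - 1 = 1943: (p + p//4 - p//100 + p//400) mod 7 = (1943 + 485 - 19 + 4) mod 7 = 2413 mod 7 = 5 -> Saturday (Mon=0 ... Sun=6)
Days before July (Jan-Jun): 182 days
Weekday index = (5 + 182) mod 7 = 5

Saturday


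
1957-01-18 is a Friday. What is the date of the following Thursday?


Current: Friday
Target: Thursday
Days ahead: 6

Next Thursday: 1957-01-24


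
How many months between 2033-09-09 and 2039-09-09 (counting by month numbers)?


From September 2033 to September 2039
6 years * 12 = 72 months = 72

72 months


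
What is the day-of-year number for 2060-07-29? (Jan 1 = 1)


Date: July 29, 2060
Days in months 1 through 6: 182
Plus 29 days in July

Day of year: 211


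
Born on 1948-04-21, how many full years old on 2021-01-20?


Birth: 1948-04-21
Reference: 2021-01-20
Year difference: 2021 - 1948 = 73
Birthday not yet reached in 2021, subtract 1

72 years old


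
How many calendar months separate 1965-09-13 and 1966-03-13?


From September 1965 to March 1966
1 year * 12 = 12 months, minus 6 months = 6

6 months


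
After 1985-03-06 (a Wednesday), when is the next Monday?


Current: Wednesday
Target: Monday
Days ahead: 5

Next Monday: 1985-03-11


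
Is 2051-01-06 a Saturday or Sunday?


Anchor: Jan 1, 2051. With p = 2051 - 1 = 2050: (p + p//4 - p//100 + p//400) mod 7 = (2050 + 512 - 20 + 5) mod 7 = 2547 mod 7 = 6 -> Sunday (Mon=0 ... Sun=6)
Day of year: 6; offset = 5
Weekday index = (6 + 5) mod 7 = 4 -> Friday
Weekend days: Saturday, Sunday

No


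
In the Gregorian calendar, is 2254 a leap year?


Gregorian leap year rule: divisible by 4, but not by 100, unless also by 400.
2254 is not divisible by 4 -> not a leap year

No


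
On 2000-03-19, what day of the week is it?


Date: March 19, 2000
Anchor: Jan 1, 2000. With p = 2000 - 1 = 1999: (p + p//4 - p//100 + p//400) mod 7 = (1999 + 499 - 19 + 4) mod 7 = 2483 mod 7 = 5 -> Saturday (Mon=0 ... Sun=6)
Days before March (Jan-Feb): 60; offset = 60 + 19 - 1 = 78
Weekday index = (5 + 78) mod 7 = 6

Day of the week: Sunday


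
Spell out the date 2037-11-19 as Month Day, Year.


ISO 2037-11-19 parses as year=2037, month=11, day=19
Month 11 -> November

November 19, 2037


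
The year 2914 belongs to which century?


Century = (year - 1) // 100 + 1
= (2914 - 1) // 100 + 1
= 2913 // 100 + 1
= 29 + 1

30th century


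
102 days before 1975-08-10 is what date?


Start: 1975-08-10, subtract 102 days
Back 10 days from August 10 reaches July 31, 1975 -> 92 left
July 1975 has 31 days -> back to June 30, 1975 -> 61 left
June 1975 has 30 days -> back to May 31, 1975 -> 31 left
May 1975 has 31 days -> back to April 30, 1975 -> 0 left
April 1975: 30 - 0 = 30 -> lands on April 30

Result: 1975-04-30


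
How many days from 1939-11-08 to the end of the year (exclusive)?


Day of year: 312 of 365
Remaining = 365 - 312

53 days


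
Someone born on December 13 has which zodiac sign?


Date: December 13
Conventional tropical zodiac dates: Sagittarius from November 22 onward; Capricorn starts December 22
December 13 falls within the Sagittarius range

Sagittarius


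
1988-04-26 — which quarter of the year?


Month: April (month 4)
Q1: Jan-Mar, Q2: Apr-Jun, Q3: Jul-Sep, Q4: Oct-Dec

Q2


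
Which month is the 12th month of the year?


Month 12 of 12

December


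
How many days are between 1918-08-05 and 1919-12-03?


From 1918-08-05 to 1919-12-03
1918-08-05: days before August = 31 + 28 + 31 + 30 + 31 + 30 + 31 = 212 (1918 is not a leap year); day of year = 212 + 5 = 217
1919-12-03: days before December = 31 + 28 + 31 + 30 + 31 + 30 + 31 + 31 + 30 + 31 + 30 = 334 (1919 is not a leap year); day of year = 334 + 3 = 337
Rest of 1918: 365 - 217 = 148
Total = 148 + 337 = 485

485 days


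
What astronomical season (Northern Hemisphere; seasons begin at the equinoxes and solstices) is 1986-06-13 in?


Date: June 13
Astronomical Spring (approx.; exact equinox/solstice day varies by year): March 20 to June 20
June 13 falls within the Spring window

Spring


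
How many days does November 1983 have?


November 1983

30 days


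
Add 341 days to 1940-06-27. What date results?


Start: 1940-06-27, add 341 days
June 1940 has 30 days: 30 - 27 = 3 days to June 30 -> 338 left
July 1940 has 31 days -> 307 left
August 1940 has 31 days -> 276 left
September 1940 has 30 days -> 246 left
October 1940 has 31 days -> 215 left
November 1940 has 30 days -> 185 left
December 1940 has 31 days -> 154 left
January 1941 has 31 days -> 123 left
February 1941 has 28 days -> 95 left
March 1941 has 31 days -> 64 left
April 1941 has 30 days -> 34 left
May 1941 has 31 days -> 3 left
June 1941: 3 <= 30 -> lands on June 3

Result: 1941-06-03


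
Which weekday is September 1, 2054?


Target: September 1, 2054
Anchor: Jan 1, 2054. With p = 2054 - 1 = 2053: (p + p//4 - p//100 + p//400) mod 7 = (2053 + 513 - 20 + 5) mod 7 = 2551 mod 7 = 3 -> Thursday (Mon=0 ... Sun=6)
Days before September (Jan-Aug): 243 days
Weekday index = (3 + 243) mod 7 = 1

Tuesday


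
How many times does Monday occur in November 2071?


November 2071 has 30 days
Anchor: Jan 1, 2071. With p = 2071 - 1 = 2070: (p + p//4 - p//100 + p//400) mod 7 = (2070 + 517 - 20 + 5) mod 7 = 2572 mod 7 = 3 -> Thursday (Mon=0 ... Sun=6)
Days before November (Jan-Oct): 304; November 1 index = (3 + 304) mod 7 = 6 -> Sunday
First Monday is November 2
Mondays: 2, 9, 16, 23, 30

5 Mondays


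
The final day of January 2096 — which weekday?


January 2096 has 31 days
Anchor: Jan 1, 2096. With p = 2096 - 1 = 2095: (p + p//4 - p//100 + p//400) mod 7 = (2095 + 523 - 20 + 5) mod 7 = 2603 mod 7 = 6 -> Sunday (Mon=0 ... Sun=6)
January 1 is the anchor itself -> Sunday
Last day offset: 31 - 1 = 30 days
Weekday index = (6 + 30) mod 7 = 1

Tuesday, January 31


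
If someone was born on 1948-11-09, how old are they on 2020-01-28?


Birth: 1948-11-09
Reference: 2020-01-28
Year difference: 2020 - 1948 = 72
Birthday not yet reached in 2020, subtract 1

71 years old


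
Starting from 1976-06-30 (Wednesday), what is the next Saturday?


Current: Wednesday
Target: Saturday
Days ahead: 3

Next Saturday: 1976-07-03


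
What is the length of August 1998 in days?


August 1998

31 days


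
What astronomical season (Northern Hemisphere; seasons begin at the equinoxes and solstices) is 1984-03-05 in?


Date: March 5
Astronomical Winter (approx.; exact equinox/solstice day varies by year): December 21 to March 19
March 5 falls within the Winter window

Winter


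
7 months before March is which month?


March is month 3
3 - 7 = -4; wrap: -4 + 12 = 8

August


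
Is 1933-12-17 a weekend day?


Anchor: Jan 1, 1933. With p = 1933 - 1 = 1932: (p + p//4 - p//100 + p//400) mod 7 = (1932 + 483 - 19 + 4) mod 7 = 2400 mod 7 = 6 -> Sunday (Mon=0 ... Sun=6)
Day of year: 351; offset = 350
Weekday index = (6 + 350) mod 7 = 6 -> Sunday
Weekend days: Saturday, Sunday

Yes


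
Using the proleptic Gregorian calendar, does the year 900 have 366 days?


Gregorian leap year rule: divisible by 4, but not by 100, unless also by 400.
900 is divisible by 100 but not 400 -> not a leap year

No


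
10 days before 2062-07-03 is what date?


Start: 2062-07-03, subtract 10 days
Back 3 days from July 3 reaches June 30, 2062 -> 7 left
June 2062: 30 - 7 = 23 -> lands on June 23

Result: 2062-06-23
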